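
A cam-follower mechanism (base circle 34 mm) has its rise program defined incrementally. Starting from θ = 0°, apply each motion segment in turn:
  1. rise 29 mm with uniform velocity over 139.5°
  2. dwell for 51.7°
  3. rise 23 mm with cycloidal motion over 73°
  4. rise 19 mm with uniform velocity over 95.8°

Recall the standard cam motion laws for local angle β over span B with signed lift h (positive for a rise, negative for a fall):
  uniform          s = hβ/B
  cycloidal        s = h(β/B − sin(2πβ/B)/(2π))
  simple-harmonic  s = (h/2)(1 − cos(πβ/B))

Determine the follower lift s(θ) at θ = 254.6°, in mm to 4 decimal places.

seg 1 [0°–139.5°] uniform, h=29: full span → s += 29 → s = 29.0000
seg 2 [139.5°–191.2°] dwell: s stays 29.0000
seg 3 [191.2°–264.2°] cycloidal, h=23: θ=254.6° here. β=63.4, B=73. 23·(0.8685 − sin(2π·0.8685)/(2π)) = 22.6674 → s = 51.6674

51.6674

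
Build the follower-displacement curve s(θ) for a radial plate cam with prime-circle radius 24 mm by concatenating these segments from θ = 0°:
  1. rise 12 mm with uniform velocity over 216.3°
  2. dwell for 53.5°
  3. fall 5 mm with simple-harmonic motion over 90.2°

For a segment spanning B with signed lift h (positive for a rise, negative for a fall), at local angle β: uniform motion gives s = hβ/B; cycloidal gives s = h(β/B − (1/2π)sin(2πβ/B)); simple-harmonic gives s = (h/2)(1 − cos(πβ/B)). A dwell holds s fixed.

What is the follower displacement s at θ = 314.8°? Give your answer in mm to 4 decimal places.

seg 1 [0°–216.3°] uniform, h=12: full span → s += 12 → s = 12.0000
seg 2 [216.3°–269.8°] dwell: s stays 12.0000
seg 3 [269.8°–360°] simple-harmonic, h=-5: θ=314.8° here. β=45, B=90.2. -5/2·(1 − cos(π·0.4989)) = -2.4913 → s = 9.5087

9.5087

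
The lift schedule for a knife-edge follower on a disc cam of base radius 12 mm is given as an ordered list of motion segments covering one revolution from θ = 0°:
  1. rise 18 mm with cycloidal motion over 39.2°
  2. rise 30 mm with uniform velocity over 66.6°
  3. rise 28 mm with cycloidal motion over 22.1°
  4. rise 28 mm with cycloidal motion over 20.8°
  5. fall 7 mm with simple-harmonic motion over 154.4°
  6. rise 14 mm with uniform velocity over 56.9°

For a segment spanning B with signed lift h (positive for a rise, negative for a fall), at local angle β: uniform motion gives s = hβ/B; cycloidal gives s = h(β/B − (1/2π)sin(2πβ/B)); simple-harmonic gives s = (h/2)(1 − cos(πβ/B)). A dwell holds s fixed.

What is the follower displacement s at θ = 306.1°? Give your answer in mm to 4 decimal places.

seg 1 [0°–39.2°] cycloidal, h=18: full span → s += 18 → s = 18.0000
seg 2 [39.2°–105.8°] uniform, h=30: full span → s += 30 → s = 48.0000
seg 3 [105.8°–127.9°] cycloidal, h=28: full span → s += 28 → s = 76.0000
seg 4 [127.9°–148.7°] cycloidal, h=28: full span → s += 28 → s = 104.0000
seg 5 [148.7°–303.1°] simple-harmonic, h=-7: full span → s += -7 → s = 97.0000
seg 6 [303.1°–360°] uniform, h=14: θ=306.1° here. β=3, B=56.9. 14·3/56.9 = 0.7381 → s = 97.7381

97.7381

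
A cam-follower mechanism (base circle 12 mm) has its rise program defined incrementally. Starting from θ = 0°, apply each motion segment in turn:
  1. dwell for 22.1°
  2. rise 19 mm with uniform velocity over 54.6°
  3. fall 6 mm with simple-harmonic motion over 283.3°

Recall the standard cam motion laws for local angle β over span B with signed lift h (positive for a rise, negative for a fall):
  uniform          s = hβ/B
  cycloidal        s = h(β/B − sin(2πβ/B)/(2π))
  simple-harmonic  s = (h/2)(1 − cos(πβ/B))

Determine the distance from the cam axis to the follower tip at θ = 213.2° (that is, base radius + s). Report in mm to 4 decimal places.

seg 1 [0°–22.1°] dwell: s stays 0.0000
seg 2 [22.1°–76.7°] uniform, h=19: full span → s += 19 → s = 19.0000
seg 3 [76.7°–360°] simple-harmonic, h=-6: θ=213.2° here. β=136.5, B=283.3. -6/2·(1 − cos(π·0.4818)) = -2.8288 → s = 16.1712
radial distance = base radius + s = 12 + 16.1712 = 28.1712

28.1712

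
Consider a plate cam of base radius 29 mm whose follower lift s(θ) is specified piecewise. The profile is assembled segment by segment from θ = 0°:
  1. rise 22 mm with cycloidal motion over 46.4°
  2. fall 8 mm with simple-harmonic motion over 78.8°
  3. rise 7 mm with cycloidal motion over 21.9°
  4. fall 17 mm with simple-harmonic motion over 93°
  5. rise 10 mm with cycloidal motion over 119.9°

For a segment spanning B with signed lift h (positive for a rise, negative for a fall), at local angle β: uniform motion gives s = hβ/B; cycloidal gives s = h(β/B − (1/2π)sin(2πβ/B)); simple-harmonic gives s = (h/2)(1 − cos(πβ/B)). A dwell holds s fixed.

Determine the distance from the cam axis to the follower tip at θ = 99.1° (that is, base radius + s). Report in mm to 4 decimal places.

seg 1 [0°–46.4°] cycloidal, h=22: full span → s += 22 → s = 22.0000
seg 2 [46.4°–125.2°] simple-harmonic, h=-8: θ=99.1° here. β=52.7, B=78.8. -8/2·(1 − cos(π·0.6688)) = -6.0230 → s = 15.9770
radial distance = base radius + s = 29 + 15.9770 = 44.9770

44.9770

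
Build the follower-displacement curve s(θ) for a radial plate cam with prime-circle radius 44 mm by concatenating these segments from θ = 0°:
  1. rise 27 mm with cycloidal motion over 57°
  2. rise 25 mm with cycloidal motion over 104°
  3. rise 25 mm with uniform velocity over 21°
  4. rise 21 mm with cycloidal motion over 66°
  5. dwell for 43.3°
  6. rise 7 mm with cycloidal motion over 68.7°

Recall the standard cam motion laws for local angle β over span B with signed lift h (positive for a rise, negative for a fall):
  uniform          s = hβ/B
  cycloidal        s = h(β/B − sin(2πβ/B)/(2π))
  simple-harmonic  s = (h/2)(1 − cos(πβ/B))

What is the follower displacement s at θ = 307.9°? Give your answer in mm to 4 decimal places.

seg 1 [0°–57°] cycloidal, h=27: full span → s += 27 → s = 27.0000
seg 2 [57°–161°] cycloidal, h=25: full span → s += 25 → s = 52.0000
seg 3 [161°–182°] uniform, h=25: full span → s += 25 → s = 77.0000
seg 4 [182°–248°] cycloidal, h=21: full span → s += 21 → s = 98.0000
seg 5 [248°–291.3°] dwell: s stays 98.0000
seg 6 [291.3°–360°] cycloidal, h=7: θ=307.9° here. β=16.6, B=68.7. 7·(0.2416 − sin(2π·0.2416)/(2π)) = 0.5789 → s = 98.5789

98.5789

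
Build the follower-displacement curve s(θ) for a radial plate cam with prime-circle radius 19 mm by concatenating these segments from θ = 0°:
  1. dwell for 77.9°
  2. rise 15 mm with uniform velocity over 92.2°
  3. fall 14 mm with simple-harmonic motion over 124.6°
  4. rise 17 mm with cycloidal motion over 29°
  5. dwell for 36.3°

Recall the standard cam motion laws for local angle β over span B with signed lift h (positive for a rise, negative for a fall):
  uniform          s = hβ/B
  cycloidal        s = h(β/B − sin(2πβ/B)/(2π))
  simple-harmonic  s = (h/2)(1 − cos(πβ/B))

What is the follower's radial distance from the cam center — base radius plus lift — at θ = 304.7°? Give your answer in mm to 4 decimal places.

seg 1 [0°–77.9°] dwell: s stays 0.0000
seg 2 [77.9°–170.1°] uniform, h=15: full span → s += 15 → s = 15.0000
seg 3 [170.1°–294.7°] simple-harmonic, h=-14: full span → s += -14 → s = 1.0000
seg 4 [294.7°–323.7°] cycloidal, h=17: θ=304.7° here. β=10, B=29. 17·(0.3448 − sin(2π·0.3448)/(2π)) = 3.6226 → s = 4.6226
radial distance = base radius + s = 19 + 4.6226 = 23.6226

23.6226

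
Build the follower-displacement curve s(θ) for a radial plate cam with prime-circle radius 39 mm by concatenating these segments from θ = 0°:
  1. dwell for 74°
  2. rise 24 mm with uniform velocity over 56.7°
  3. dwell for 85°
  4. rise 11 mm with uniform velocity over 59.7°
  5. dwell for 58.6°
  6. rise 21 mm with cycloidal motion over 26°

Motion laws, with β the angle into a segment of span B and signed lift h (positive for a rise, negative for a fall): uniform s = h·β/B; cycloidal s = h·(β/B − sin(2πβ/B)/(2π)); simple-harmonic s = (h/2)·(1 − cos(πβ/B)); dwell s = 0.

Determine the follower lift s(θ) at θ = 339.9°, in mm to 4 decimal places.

seg 1 [0°–74°] dwell: s stays 0.0000
seg 2 [74°–130.7°] uniform, h=24: full span → s += 24 → s = 24.0000
seg 3 [130.7°–215.7°] dwell: s stays 24.0000
seg 4 [215.7°–275.4°] uniform, h=11: full span → s += 11 → s = 35.0000
seg 5 [275.4°–334°] dwell: s stays 35.0000
seg 6 [334°–360°] cycloidal, h=21: θ=339.9° here. β=5.9, B=26. 21·(0.2269 − sin(2π·0.2269)/(2π)) = 1.4582 → s = 36.4582

36.4582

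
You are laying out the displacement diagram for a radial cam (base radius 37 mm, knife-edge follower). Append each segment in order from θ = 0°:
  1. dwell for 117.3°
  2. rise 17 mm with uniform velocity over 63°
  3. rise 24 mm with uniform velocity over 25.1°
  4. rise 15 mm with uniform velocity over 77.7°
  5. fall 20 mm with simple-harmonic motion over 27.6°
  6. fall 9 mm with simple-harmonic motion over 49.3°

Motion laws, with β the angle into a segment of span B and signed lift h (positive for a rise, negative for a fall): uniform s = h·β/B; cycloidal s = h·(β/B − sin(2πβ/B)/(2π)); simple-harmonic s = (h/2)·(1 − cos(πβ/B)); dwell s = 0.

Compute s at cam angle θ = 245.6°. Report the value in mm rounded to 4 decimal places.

seg 1 [0°–117.3°] dwell: s stays 0.0000
seg 2 [117.3°–180.3°] uniform, h=17: full span → s += 17 → s = 17.0000
seg 3 [180.3°–205.4°] uniform, h=24: full span → s += 24 → s = 41.0000
seg 4 [205.4°–283.1°] uniform, h=15: θ=245.6° here. β=40.2, B=77.7. 15·40.2/77.7 = 7.7606 → s = 48.7606

48.7606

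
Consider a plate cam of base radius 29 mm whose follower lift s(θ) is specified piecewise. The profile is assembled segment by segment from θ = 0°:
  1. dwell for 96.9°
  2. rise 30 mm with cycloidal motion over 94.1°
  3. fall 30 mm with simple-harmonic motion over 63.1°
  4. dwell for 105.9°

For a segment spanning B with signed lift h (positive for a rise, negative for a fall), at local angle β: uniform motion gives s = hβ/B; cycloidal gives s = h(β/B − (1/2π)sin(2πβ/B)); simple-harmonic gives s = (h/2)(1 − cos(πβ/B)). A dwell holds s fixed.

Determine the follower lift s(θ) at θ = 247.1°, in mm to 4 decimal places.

seg 1 [0°–96.9°] dwell: s stays 0.0000
seg 2 [96.9°–191°] cycloidal, h=30: full span → s += 30 → s = 30.0000
seg 3 [191°–254.1°] simple-harmonic, h=-30: θ=247.1° here. β=56.1, B=63.1. -30/2·(1 − cos(π·0.8891)) = -29.0982 → s = 0.9018

0.9018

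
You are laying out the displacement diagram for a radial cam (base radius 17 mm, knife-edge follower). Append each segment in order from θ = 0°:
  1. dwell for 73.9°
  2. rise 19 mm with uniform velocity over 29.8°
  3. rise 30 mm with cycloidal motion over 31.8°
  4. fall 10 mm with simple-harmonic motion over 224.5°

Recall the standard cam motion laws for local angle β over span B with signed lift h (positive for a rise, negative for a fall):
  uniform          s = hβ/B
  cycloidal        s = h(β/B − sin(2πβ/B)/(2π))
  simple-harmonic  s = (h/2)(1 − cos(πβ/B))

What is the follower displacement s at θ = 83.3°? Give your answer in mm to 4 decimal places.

seg 1 [0°–73.9°] dwell: s stays 0.0000
seg 2 [73.9°–103.7°] uniform, h=19: θ=83.3° here. β=9.4, B=29.8. 19·9.4/29.8 = 5.9933 → s = 5.9933

5.9933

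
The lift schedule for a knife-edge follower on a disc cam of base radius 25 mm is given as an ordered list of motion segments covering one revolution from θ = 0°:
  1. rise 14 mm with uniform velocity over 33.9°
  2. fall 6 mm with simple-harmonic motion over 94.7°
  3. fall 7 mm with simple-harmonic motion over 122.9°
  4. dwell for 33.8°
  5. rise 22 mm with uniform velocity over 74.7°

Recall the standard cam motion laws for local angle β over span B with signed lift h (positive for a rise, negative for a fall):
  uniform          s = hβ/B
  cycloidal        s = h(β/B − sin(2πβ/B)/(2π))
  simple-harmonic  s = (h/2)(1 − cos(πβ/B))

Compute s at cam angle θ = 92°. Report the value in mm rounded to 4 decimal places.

seg 1 [0°–33.9°] uniform, h=14: full span → s += 14 → s = 14.0000
seg 2 [33.9°–128.6°] simple-harmonic, h=-6: θ=92° here. β=58.1, B=94.7. -6/2·(1 − cos(π·0.6135)) = -4.0473 → s = 9.9527

9.9527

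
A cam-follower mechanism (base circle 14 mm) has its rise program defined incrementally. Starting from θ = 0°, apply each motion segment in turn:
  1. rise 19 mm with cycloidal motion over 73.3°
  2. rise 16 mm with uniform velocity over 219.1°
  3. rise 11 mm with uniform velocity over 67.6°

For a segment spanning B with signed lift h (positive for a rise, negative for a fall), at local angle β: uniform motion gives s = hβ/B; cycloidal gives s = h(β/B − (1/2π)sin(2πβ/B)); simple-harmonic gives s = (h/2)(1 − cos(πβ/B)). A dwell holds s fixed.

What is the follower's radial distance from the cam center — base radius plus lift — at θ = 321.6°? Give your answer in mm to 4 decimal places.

seg 1 [0°–73.3°] cycloidal, h=19: full span → s += 19 → s = 19.0000
seg 2 [73.3°–292.4°] uniform, h=16: full span → s += 16 → s = 35.0000
seg 3 [292.4°–360°] uniform, h=11: θ=321.6° here. β=29.2, B=67.6. 11·29.2/67.6 = 4.7515 → s = 39.7515
radial distance = base radius + s = 14 + 39.7515 = 53.7515

53.7515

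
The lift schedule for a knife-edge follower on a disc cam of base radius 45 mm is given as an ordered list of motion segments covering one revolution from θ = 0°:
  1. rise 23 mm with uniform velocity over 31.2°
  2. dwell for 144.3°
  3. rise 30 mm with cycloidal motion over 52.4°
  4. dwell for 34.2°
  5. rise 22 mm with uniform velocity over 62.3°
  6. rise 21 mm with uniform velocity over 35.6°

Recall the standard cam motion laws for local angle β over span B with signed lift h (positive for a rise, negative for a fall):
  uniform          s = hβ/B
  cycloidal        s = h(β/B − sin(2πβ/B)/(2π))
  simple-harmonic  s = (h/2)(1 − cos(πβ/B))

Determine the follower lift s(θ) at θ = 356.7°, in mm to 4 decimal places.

seg 1 [0°–31.2°] uniform, h=23: full span → s += 23 → s = 23.0000
seg 2 [31.2°–175.5°] dwell: s stays 23.0000
seg 3 [175.5°–227.9°] cycloidal, h=30: full span → s += 30 → s = 53.0000
seg 4 [227.9°–262.1°] dwell: s stays 53.0000
seg 5 [262.1°–324.4°] uniform, h=22: full span → s += 22 → s = 75.0000
seg 6 [324.4°–360°] uniform, h=21: θ=356.7° here. β=32.3, B=35.6. 21·32.3/35.6 = 19.0534 → s = 94.0534

94.0534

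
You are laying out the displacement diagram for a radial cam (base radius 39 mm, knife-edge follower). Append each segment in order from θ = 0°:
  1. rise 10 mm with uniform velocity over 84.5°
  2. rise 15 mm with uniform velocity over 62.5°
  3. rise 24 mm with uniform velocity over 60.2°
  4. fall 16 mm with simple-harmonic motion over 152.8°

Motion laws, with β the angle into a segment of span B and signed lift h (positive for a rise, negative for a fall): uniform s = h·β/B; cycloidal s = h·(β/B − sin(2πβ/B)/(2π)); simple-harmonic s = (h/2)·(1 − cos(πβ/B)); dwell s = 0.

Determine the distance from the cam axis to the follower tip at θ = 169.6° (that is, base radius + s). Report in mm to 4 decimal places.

seg 1 [0°–84.5°] uniform, h=10: full span → s += 10 → s = 10.0000
seg 2 [84.5°–147°] uniform, h=15: full span → s += 15 → s = 25.0000
seg 3 [147°–207.2°] uniform, h=24: θ=169.6° here. β=22.6, B=60.2. 24·22.6/60.2 = 9.0100 → s = 34.0100
radial distance = base radius + s = 39 + 34.0100 = 73.0100

73.0100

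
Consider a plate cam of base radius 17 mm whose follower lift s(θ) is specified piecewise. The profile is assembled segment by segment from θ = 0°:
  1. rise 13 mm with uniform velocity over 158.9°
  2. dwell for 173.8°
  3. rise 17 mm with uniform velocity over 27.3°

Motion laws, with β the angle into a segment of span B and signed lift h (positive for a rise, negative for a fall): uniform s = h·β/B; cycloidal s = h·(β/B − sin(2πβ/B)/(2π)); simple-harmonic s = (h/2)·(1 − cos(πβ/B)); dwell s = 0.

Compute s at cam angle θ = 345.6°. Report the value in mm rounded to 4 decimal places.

seg 1 [0°–158.9°] uniform, h=13: full span → s += 13 → s = 13.0000
seg 2 [158.9°–332.7°] dwell: s stays 13.0000
seg 3 [332.7°–360°] uniform, h=17: θ=345.6° here. β=12.9, B=27.3. 17·12.9/27.3 = 8.0330 → s = 21.0330

21.0330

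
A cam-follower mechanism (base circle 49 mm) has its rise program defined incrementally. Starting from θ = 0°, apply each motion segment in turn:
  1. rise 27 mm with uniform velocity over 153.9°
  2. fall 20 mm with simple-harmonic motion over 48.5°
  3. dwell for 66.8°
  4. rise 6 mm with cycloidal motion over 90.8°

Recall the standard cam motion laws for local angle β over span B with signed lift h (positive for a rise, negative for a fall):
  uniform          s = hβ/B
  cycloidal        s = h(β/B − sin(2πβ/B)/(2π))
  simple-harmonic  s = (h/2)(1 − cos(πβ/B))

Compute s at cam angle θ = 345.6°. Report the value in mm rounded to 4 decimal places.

seg 1 [0°–153.9°] uniform, h=27: full span → s += 27 → s = 27.0000
seg 2 [153.9°–202.4°] simple-harmonic, h=-20: full span → s += -20 → s = 7.0000
seg 3 [202.4°–269.2°] dwell: s stays 7.0000
seg 4 [269.2°–360°] cycloidal, h=6: θ=345.6° here. β=76.4, B=90.8. 6·(0.8414 − sin(2π·0.8414)/(2π)) = 5.8502 → s = 12.8502

12.8502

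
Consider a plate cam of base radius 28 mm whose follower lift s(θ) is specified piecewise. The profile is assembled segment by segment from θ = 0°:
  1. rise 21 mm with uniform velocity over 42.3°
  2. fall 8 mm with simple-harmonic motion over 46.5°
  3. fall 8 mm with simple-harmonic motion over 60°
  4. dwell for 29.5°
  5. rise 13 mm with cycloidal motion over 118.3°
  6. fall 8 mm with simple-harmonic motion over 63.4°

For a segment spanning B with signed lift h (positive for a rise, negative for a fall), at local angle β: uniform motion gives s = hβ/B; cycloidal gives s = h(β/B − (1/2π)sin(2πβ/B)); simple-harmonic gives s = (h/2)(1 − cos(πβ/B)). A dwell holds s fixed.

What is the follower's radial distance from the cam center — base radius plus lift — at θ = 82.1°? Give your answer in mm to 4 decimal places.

seg 1 [0°–42.3°] uniform, h=21: full span → s += 21 → s = 21.0000
seg 2 [42.3°–88.8°] simple-harmonic, h=-8: θ=82.1° here. β=39.8, B=46.5. -8/2·(1 − cos(π·0.8559)) = -7.5971 → s = 13.4029
radial distance = base radius + s = 28 + 13.4029 = 41.4029

41.4029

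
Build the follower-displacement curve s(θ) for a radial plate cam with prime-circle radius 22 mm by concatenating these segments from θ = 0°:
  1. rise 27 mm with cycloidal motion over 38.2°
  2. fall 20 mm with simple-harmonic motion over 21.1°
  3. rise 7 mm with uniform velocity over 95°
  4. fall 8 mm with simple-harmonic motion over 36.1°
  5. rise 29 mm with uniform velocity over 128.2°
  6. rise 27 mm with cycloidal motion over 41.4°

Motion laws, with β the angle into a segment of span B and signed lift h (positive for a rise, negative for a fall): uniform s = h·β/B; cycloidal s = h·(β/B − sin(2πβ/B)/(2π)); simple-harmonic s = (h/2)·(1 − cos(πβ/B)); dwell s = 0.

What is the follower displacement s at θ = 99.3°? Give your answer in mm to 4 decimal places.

seg 1 [0°–38.2°] cycloidal, h=27: full span → s += 27 → s = 27.0000
seg 2 [38.2°–59.3°] simple-harmonic, h=-20: full span → s += -20 → s = 7.0000
seg 3 [59.3°–154.3°] uniform, h=7: θ=99.3° here. β=40, B=95. 7·40/95 = 2.9474 → s = 9.9474

9.9474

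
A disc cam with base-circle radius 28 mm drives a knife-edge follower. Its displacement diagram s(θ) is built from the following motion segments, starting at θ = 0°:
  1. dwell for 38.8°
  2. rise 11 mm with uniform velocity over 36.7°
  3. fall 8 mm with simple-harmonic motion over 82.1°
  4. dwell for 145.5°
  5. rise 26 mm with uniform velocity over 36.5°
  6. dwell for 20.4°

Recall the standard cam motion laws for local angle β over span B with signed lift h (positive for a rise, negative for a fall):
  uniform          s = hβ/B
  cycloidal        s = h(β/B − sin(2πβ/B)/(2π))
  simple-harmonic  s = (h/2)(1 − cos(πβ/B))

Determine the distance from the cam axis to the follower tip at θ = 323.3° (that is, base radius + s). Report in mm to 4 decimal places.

seg 1 [0°–38.8°] dwell: s stays 0.0000
seg 2 [38.8°–75.5°] uniform, h=11: full span → s += 11 → s = 11.0000
seg 3 [75.5°–157.6°] simple-harmonic, h=-8: full span → s += -8 → s = 3.0000
seg 4 [157.6°–303.1°] dwell: s stays 3.0000
seg 5 [303.1°–339.6°] uniform, h=26: θ=323.3° here. β=20.2, B=36.5. 26·20.2/36.5 = 14.3890 → s = 17.3890
radial distance = base radius + s = 28 + 17.3890 = 45.3890

45.3890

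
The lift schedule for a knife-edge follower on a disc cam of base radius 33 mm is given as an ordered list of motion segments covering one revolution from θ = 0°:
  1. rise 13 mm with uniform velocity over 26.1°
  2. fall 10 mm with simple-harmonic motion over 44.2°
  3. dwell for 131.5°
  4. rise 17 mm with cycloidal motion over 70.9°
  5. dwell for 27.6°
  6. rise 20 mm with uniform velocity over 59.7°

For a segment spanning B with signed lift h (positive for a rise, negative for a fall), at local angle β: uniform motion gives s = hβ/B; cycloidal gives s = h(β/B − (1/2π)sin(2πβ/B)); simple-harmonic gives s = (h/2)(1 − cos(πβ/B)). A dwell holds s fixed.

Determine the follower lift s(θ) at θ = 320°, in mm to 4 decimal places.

seg 1 [0°–26.1°] uniform, h=13: full span → s += 13 → s = 13.0000
seg 2 [26.1°–70.3°] simple-harmonic, h=-10: full span → s += -10 → s = 3.0000
seg 3 [70.3°–201.8°] dwell: s stays 3.0000
seg 4 [201.8°–272.7°] cycloidal, h=17: full span → s += 17 → s = 20.0000
seg 5 [272.7°–300.3°] dwell: s stays 20.0000
seg 6 [300.3°–360°] uniform, h=20: θ=320° here. β=19.7, B=59.7. 20·19.7/59.7 = 6.5997 → s = 26.5997

26.5997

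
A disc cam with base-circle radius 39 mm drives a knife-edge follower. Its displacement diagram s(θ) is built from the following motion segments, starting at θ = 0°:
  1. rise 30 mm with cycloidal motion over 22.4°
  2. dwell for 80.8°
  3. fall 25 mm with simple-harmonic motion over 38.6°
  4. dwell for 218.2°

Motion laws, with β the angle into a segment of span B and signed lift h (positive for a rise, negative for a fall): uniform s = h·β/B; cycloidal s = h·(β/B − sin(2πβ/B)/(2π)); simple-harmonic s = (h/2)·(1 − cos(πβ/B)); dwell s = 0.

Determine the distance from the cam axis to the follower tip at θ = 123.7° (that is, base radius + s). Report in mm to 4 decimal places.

seg 1 [0°–22.4°] cycloidal, h=30: full span → s += 30 → s = 30.0000
seg 2 [22.4°–103.2°] dwell: s stays 30.0000
seg 3 [103.2°–141.8°] simple-harmonic, h=-25: θ=123.7° here. β=20.5, B=38.6. -25/2·(1 − cos(π·0.5311)) = -13.7189 → s = 16.2811
radial distance = base radius + s = 39 + 16.2811 = 55.2811

55.2811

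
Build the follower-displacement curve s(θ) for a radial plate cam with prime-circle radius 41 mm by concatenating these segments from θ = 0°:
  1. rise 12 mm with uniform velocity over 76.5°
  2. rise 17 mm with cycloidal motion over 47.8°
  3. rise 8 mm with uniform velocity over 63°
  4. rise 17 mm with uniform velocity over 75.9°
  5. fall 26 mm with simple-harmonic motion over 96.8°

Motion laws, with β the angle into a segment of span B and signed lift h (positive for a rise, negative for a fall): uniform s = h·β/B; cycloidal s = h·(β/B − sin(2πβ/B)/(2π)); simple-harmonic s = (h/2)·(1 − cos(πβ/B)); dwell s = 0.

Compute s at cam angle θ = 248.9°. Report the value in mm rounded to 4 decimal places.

seg 1 [0°–76.5°] uniform, h=12: full span → s += 12 → s = 12.0000
seg 2 [76.5°–124.3°] cycloidal, h=17: full span → s += 17 → s = 29.0000
seg 3 [124.3°–187.3°] uniform, h=8: full span → s += 8 → s = 37.0000
seg 4 [187.3°–263.2°] uniform, h=17: θ=248.9° here. β=61.6, B=75.9. 17·61.6/75.9 = 13.7971 → s = 50.7971

50.7971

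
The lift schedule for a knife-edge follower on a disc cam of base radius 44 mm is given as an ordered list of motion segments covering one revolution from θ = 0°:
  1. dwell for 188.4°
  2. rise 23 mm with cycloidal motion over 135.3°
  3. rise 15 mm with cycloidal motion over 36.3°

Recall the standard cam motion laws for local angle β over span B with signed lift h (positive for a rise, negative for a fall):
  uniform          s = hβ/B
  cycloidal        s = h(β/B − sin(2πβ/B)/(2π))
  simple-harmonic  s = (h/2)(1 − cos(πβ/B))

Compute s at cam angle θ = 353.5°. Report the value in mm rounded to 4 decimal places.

seg 1 [0°–188.4°] dwell: s stays 0.0000
seg 2 [188.4°–323.7°] cycloidal, h=23: full span → s += 23 → s = 23.0000
seg 3 [323.7°–360°] cycloidal, h=15: θ=353.5° here. β=29.8, B=36.3. 15·(0.8209 − sin(2π·0.8209)/(2π)) = 14.4681 → s = 37.4681

37.4681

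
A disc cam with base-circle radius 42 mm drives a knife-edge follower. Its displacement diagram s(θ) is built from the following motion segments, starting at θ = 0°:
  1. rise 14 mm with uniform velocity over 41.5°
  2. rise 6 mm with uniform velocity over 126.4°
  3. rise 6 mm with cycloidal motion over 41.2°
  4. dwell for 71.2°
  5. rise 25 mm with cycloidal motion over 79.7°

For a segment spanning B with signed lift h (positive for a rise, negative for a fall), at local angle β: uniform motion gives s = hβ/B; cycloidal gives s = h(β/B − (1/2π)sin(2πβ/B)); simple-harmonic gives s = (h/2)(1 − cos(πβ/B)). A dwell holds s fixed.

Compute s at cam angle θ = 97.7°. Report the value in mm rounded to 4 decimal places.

seg 1 [0°–41.5°] uniform, h=14: full span → s += 14 → s = 14.0000
seg 2 [41.5°–167.9°] uniform, h=6: θ=97.7° here. β=56.2, B=126.4. 6·56.2/126.4 = 2.6677 → s = 16.6677

16.6677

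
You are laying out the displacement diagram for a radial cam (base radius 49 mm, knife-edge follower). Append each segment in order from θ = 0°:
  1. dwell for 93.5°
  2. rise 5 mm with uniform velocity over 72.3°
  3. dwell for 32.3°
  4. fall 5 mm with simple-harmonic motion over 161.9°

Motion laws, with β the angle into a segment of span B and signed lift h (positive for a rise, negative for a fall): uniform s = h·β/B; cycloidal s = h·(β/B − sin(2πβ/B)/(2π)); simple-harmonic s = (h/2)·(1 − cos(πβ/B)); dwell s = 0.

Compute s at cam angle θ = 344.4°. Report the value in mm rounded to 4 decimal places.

seg 1 [0°–93.5°] dwell: s stays 0.0000
seg 2 [93.5°–165.8°] uniform, h=5: full span → s += 5 → s = 5.0000
seg 3 [165.8°–198.1°] dwell: s stays 5.0000
seg 4 [198.1°–360°] simple-harmonic, h=-5: θ=344.4° here. β=146.3, B=161.9. -5/2·(1 − cos(π·0.9036)) = -4.8863 → s = 0.1137

0.1137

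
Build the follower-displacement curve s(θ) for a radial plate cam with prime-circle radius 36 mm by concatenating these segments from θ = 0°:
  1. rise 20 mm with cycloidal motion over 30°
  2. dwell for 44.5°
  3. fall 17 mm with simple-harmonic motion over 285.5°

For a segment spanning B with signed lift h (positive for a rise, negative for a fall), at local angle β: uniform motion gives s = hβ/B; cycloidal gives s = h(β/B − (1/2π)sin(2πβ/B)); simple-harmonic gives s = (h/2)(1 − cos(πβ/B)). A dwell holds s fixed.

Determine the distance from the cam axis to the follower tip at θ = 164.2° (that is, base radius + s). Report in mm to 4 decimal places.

seg 1 [0°–30°] cycloidal, h=20: full span → s += 20 → s = 20.0000
seg 2 [30°–74.5°] dwell: s stays 20.0000
seg 3 [74.5°–360°] simple-harmonic, h=-17: θ=164.2° here. β=89.7, B=285.5. -17/2·(1 − cos(π·0.3142)) = -3.8151 → s = 16.1849
radial distance = base radius + s = 36 + 16.1849 = 52.1849

52.1849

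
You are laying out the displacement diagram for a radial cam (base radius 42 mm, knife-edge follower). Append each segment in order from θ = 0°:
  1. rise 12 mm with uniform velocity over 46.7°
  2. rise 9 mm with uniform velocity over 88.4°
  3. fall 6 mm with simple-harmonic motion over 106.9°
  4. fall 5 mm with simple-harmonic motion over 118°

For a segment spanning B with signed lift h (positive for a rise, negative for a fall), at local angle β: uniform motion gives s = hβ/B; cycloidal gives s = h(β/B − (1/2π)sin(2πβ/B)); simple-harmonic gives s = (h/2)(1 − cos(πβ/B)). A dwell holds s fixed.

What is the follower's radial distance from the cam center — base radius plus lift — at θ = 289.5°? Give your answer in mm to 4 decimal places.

seg 1 [0°–46.7°] uniform, h=12: full span → s += 12 → s = 12.0000
seg 2 [46.7°–135.1°] uniform, h=9: full span → s += 9 → s = 21.0000
seg 3 [135.1°–242°] simple-harmonic, h=-6: full span → s += -6 → s = 15.0000
seg 4 [242°–360°] simple-harmonic, h=-5: θ=289.5° here. β=47.5, B=118. -5/2·(1 − cos(π·0.4025)) = -1.7465 → s = 13.2535
radial distance = base radius + s = 42 + 13.2535 = 55.2535

55.2535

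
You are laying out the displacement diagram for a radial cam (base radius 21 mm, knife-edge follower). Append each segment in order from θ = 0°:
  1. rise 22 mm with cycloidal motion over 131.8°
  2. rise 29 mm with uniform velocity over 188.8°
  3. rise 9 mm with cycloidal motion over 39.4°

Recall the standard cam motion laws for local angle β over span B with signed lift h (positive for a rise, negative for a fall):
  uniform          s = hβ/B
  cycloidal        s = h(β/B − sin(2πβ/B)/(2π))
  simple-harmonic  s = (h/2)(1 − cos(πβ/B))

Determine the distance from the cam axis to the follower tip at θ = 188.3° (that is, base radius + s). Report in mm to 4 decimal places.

seg 1 [0°–131.8°] cycloidal, h=22: full span → s += 22 → s = 22.0000
seg 2 [131.8°–320.6°] uniform, h=29: θ=188.3° here. β=56.5, B=188.8. 29·56.5/188.8 = 8.6785 → s = 30.6785
radial distance = base radius + s = 21 + 30.6785 = 51.6785

51.6785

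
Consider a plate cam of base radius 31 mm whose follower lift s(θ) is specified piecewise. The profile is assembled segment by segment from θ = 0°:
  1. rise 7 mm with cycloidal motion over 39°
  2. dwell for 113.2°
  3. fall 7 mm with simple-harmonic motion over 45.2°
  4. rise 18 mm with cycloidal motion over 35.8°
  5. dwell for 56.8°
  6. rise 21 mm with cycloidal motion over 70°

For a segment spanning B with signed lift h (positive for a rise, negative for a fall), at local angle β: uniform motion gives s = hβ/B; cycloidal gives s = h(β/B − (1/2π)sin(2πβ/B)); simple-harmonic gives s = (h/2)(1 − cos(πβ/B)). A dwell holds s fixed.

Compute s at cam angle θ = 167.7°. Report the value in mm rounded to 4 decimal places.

seg 1 [0°–39°] cycloidal, h=7: full span → s += 7 → s = 7.0000
seg 2 [39°–152.2°] dwell: s stays 7.0000
seg 3 [152.2°–197.4°] simple-harmonic, h=-7: θ=167.7° here. β=15.5, B=45.2. -7/2·(1 − cos(π·0.3429)) = -1.8421 → s = 5.1579

5.1579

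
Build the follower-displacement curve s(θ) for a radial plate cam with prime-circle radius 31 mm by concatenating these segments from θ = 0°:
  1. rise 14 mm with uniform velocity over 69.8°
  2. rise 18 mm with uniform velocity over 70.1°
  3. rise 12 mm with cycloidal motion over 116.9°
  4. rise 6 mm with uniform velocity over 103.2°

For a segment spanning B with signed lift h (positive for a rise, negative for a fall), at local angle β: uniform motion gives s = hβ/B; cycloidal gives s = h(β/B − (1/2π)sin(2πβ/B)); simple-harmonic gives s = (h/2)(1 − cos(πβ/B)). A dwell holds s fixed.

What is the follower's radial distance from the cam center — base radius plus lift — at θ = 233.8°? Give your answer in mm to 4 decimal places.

seg 1 [0°–69.8°] uniform, h=14: full span → s += 14 → s = 14.0000
seg 2 [69.8°–139.9°] uniform, h=18: full span → s += 18 → s = 32.0000
seg 3 [139.9°–256.8°] cycloidal, h=12: θ=233.8° here. β=93.9, B=116.9. 12·(0.8033 − sin(2π·0.8033)/(2π)) = 11.4430 → s = 43.4430
radial distance = base radius + s = 31 + 43.4430 = 74.4430

74.4430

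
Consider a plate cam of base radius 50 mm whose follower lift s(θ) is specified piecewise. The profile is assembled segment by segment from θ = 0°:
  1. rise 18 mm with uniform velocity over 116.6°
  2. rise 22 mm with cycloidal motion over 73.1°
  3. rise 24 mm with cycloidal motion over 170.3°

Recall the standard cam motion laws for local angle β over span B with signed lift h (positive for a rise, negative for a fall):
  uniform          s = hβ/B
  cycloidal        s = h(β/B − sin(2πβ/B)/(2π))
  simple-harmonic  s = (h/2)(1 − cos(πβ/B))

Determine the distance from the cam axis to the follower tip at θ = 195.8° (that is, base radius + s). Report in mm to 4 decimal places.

seg 1 [0°–116.6°] uniform, h=18: full span → s += 18 → s = 18.0000
seg 2 [116.6°–189.7°] cycloidal, h=22: full span → s += 22 → s = 40.0000
seg 3 [189.7°–360°] cycloidal, h=24: θ=195.8° here. β=6.1, B=170.3. 24·(0.0358 − sin(2π·0.0358)/(2π)) = 0.0072 → s = 40.0072
radial distance = base radius + s = 50 + 40.0072 = 90.0072

90.0072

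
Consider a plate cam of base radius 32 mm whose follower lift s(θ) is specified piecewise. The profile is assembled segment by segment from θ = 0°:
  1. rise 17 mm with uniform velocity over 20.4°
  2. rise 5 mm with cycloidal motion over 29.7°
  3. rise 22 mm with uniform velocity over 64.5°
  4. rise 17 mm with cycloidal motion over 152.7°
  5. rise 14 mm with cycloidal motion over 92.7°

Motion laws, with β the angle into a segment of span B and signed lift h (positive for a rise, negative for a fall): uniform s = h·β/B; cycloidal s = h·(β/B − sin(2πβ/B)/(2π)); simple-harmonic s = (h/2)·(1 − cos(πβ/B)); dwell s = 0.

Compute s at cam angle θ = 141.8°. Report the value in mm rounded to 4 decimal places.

seg 1 [0°–20.4°] uniform, h=17: full span → s += 17 → s = 17.0000
seg 2 [20.4°–50.1°] cycloidal, h=5: full span → s += 5 → s = 22.0000
seg 3 [50.1°–114.6°] uniform, h=22: full span → s += 22 → s = 44.0000
seg 4 [114.6°–267.3°] cycloidal, h=17: θ=141.8° here. β=27.2, B=152.7. 17·(0.1781 − sin(2π·0.1781)/(2π)) = 0.5938 → s = 44.5938

44.5938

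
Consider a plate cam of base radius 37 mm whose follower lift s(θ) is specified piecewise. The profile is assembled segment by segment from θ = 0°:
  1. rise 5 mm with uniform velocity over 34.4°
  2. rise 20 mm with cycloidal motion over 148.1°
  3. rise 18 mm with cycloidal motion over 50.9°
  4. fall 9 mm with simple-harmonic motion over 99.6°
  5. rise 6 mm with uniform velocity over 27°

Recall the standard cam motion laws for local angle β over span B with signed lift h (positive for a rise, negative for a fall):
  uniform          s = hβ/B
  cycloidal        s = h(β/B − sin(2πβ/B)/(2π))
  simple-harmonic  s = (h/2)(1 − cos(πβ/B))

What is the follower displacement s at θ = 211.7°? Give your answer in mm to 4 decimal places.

seg 1 [0°–34.4°] uniform, h=5: full span → s += 5 → s = 5.0000
seg 2 [34.4°–182.5°] cycloidal, h=20: full span → s += 20 → s = 25.0000
seg 3 [182.5°–233.4°] cycloidal, h=18: θ=211.7° here. β=29.2, B=50.9. 18·(0.5737 − sin(2π·0.5737)/(2π)) = 11.6054 → s = 36.6054

36.6054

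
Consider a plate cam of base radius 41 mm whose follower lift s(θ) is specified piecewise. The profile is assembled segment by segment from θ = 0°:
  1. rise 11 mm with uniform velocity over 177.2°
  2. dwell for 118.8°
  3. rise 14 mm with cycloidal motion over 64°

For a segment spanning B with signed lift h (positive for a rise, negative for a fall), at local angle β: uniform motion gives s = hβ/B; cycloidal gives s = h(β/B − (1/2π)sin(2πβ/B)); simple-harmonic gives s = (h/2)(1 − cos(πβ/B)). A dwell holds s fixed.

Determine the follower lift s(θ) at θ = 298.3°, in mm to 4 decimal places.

seg 1 [0°–177.2°] uniform, h=11: full span → s += 11 → s = 11.0000
seg 2 [177.2°–296°] dwell: s stays 11.0000
seg 3 [296°–360°] cycloidal, h=14: θ=298.3° here. β=2.3, B=64. 14·(0.0359 − sin(2π·0.0359)/(2π)) = 0.0043 → s = 11.0043

11.0043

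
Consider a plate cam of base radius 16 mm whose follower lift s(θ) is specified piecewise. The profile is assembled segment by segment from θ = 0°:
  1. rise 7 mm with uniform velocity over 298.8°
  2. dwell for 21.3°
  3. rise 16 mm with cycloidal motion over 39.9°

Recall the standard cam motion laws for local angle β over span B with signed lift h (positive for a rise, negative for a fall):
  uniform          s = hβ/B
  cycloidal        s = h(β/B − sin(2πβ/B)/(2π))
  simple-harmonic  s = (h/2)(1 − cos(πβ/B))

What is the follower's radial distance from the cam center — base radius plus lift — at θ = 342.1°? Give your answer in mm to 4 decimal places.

seg 1 [0°–298.8°] uniform, h=7: full span → s += 7 → s = 7.0000
seg 2 [298.8°–320.1°] dwell: s stays 7.0000
seg 3 [320.1°–360°] cycloidal, h=16: θ=342.1° here. β=22, B=39.9. 16·(0.5514 − sin(2π·0.5514)/(2π)) = 9.6299 → s = 16.6299
radial distance = base radius + s = 16 + 16.6299 = 32.6299

32.6299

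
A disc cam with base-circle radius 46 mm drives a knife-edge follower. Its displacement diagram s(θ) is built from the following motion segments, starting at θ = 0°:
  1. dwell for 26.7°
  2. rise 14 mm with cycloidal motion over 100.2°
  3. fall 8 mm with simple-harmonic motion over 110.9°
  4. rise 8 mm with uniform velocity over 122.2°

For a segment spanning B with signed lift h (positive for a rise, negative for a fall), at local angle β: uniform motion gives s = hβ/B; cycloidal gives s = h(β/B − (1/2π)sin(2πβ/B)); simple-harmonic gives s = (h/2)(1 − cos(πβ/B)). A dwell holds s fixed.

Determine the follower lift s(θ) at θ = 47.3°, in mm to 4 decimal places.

seg 1 [0°–26.7°] dwell: s stays 0.0000
seg 2 [26.7°–126.9°] cycloidal, h=14: θ=47.3° here. β=20.6, B=100.2. 14·(0.2056 − sin(2π·0.2056)/(2π)) = 0.7363 → s = 0.7363

0.7363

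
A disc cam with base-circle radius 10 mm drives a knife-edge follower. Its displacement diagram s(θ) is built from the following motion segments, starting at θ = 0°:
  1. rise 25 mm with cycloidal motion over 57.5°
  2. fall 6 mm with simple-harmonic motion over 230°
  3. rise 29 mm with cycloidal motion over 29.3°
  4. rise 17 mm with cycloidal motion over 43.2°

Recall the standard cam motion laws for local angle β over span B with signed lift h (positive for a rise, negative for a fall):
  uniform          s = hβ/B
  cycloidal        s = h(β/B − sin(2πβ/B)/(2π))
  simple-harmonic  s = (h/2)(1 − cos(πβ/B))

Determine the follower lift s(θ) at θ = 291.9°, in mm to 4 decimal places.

seg 1 [0°–57.5°] cycloidal, h=25: full span → s += 25 → s = 25.0000
seg 2 [57.5°–287.5°] simple-harmonic, h=-6: full span → s += -6 → s = 19.0000
seg 3 [287.5°–316.8°] cycloidal, h=29: θ=291.9° here. β=4.4, B=29.3. 29·(0.1502 − sin(2π·0.1502)/(2π)) = 0.6180 → s = 19.6180

19.6180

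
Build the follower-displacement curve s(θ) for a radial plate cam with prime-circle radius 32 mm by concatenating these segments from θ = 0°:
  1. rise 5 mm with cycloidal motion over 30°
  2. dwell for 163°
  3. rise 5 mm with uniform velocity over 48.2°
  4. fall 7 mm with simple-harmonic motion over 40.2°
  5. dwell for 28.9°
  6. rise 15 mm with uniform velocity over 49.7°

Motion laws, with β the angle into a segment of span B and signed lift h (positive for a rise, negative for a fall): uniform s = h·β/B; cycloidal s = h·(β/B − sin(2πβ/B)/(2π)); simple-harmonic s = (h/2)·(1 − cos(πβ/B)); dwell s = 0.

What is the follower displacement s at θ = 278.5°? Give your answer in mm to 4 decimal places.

seg 1 [0°–30°] cycloidal, h=5: full span → s += 5 → s = 5.0000
seg 2 [30°–193°] dwell: s stays 5.0000
seg 3 [193°–241.2°] uniform, h=5: full span → s += 5 → s = 10.0000
seg 4 [241.2°–281.4°] simple-harmonic, h=-7: θ=278.5° here. β=37.3, B=40.2. -7/2·(1 − cos(π·0.9279)) = -6.9105 → s = 3.0895

3.0895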